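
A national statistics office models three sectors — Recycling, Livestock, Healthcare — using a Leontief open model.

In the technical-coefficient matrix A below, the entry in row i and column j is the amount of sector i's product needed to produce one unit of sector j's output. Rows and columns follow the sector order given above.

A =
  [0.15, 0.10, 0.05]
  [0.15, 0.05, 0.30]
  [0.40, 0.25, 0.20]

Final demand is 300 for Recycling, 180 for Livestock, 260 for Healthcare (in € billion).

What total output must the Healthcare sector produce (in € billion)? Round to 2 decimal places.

I − A =
  [   0.85    -0.10    -0.05]
  [  -0.15     0.95    -0.30]
  [  -0.40    -0.25     0.80]
Cofactors of I−A, C_ij = (−1)^(i+j)·(minor ij) (rows/columns in the sector order above):
  C_11 = (0.95)(0.80) − (-0.30)(-0.25) = 0.6850
  C_12 = −[(-0.15)(0.80) − (-0.30)(-0.40)] = 0.2400
  C_13 = (-0.15)(-0.25) − (0.95)(-0.40) = 0.4175
  C_21 = −[(-0.10)(0.80) − (-0.05)(-0.25)] = 0.0925
  C_22 = (0.85)(0.80) − (-0.05)(-0.40) = 0.6600
  C_23 = −[(0.85)(-0.25) − (-0.10)(-0.40)] = 0.2525
  C_31 = (-0.10)(-0.30) − (-0.05)(0.95) = 0.0775
  C_32 = −[(0.85)(-0.30) − (-0.05)(-0.15)] = 0.2625
  C_33 = (0.85)(0.95) − (-0.10)(-0.15) = 0.7925
det(I−A) = Σ_j (I−A)_1j·C_1j = (0.85)(0.6850) + (-0.10)(0.2400) + (-0.05)(0.4175) = 0.537375
adj(I−A) = Cᵀ =
  [ 0.6850   0.0925   0.0775]
  [ 0.2400   0.6600   0.2625]
  [ 0.4175   0.2525   0.7925]
(I − A)⁻¹ = adj(I−A) / det(I−A) ≈
  [   1.2747     0.1721     0.1442]
  [   0.4466     1.2282     0.4885]
  [   0.7769     0.4699     1.4748]
x = (I − A)⁻¹ d = adj(I−A)·d / det(I−A), with det(I−A) = 0.537375:
  x_R = (0.6850·300 + 0.0925·180 + 0.0775·260) / 0.537375 = 242.30 / 0.537375 ≈ 450.90
  x_L = (0.2400·300 + 0.6600·180 + 0.2625·260) / 0.537375 = 259.05 / 0.537375 ≈ 482.07
  x_H = (0.4175·300 + 0.2525·180 + 0.7925·260) / 0.537375 = 376.75 / 0.537375 ≈ 701.09

x_H = 701.09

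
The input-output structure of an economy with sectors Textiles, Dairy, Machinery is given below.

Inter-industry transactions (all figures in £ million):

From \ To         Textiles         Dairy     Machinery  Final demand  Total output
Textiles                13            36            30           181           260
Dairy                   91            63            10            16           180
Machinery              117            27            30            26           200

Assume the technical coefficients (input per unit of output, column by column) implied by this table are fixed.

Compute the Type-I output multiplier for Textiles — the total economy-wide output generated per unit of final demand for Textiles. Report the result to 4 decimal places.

Technical coefficients a_ij = z_ij / X_j:
  a_11 = 13/260 = 0.05, a_21 = 91/260 = 0.35, a_31 = 117/260 = 0.45
  a_12 = 36/180 = 0.20, a_22 = 63/180 = 0.35, a_32 = 27/180 = 0.15
  a_13 = 30/200 = 0.15, a_23 = 10/200 = 0.05, a_33 = 30/200 = 0.15
I − A =
  [   0.95    -0.20    -0.15]
  [  -0.35     0.65    -0.05]
  [  -0.45    -0.15     0.85]
Cofactors of I−A, C_ij = (−1)^(i+j)·(minor ij) (rows/columns in the sector order above):
  C_11 = (0.65)(0.85) − (-0.05)(-0.15) = 0.5450
  C_12 = −[(-0.35)(0.85) − (-0.05)(-0.45)] = 0.3200
  C_13 = (-0.35)(-0.15) − (0.65)(-0.45) = 0.3450
  C_21 = −[(-0.20)(0.85) − (-0.15)(-0.15)] = 0.1925
  C_22 = (0.95)(0.85) − (-0.15)(-0.45) = 0.7400
  C_23 = −[(0.95)(-0.15) − (-0.20)(-0.45)] = 0.2325
  C_31 = (-0.20)(-0.05) − (-0.15)(0.65) = 0.1075
  C_32 = −[(0.95)(-0.05) − (-0.15)(-0.35)] = 0.1000
  C_33 = (0.95)(0.65) − (-0.20)(-0.35) = 0.5475
det(I−A) = Σ_j (I−A)_1j·C_1j = (0.95)(0.5450) + (-0.20)(0.3200) + (-0.15)(0.3450) = 0.4020
adj(I−A) = Cᵀ =
  [ 0.5450   0.1925   0.1075]
  [ 0.3200   0.7400   0.1000]
  [ 0.3450   0.2325   0.5475]
(I − A)⁻¹ = adj(I−A) / det(I−A) ≈
  [   1.35572     0.47886     0.26741]
  [   0.79602     1.84080     0.24876]
  [   0.85821     0.57836     1.36194]
The output multiplier for sector j is the column-j sum of the Leontief inverse (I − A)⁻¹ = adj(I−A) / det(I−A).
Column 1 of adj(I−A): (0.5450, 0.3200, 0.3450); det(I−A) = 0.4020.
m_1 = (0.5450 + 0.3200 + 0.3450) / 0.4020 = 1.21 / 0.4020 ≈ 3.0100.

m_1 = 3.0100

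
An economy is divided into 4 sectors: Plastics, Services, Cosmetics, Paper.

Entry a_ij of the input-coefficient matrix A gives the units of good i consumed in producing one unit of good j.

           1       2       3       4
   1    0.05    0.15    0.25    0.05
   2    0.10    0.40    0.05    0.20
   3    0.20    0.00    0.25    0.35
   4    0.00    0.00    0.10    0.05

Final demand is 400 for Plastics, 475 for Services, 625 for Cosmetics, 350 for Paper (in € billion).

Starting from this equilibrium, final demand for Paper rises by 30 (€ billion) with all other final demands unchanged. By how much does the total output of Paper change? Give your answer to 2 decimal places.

I − A =
  [   0.95    -0.15    -0.25    -0.05]
  [  -0.10     0.60    -0.05    -0.20]
  [  -0.20     0.00     0.75    -0.35]
  [   0.00     0.00    -0.10     0.95]
Compute the cofactors C_ij = (−1)^(i+j)·(3×3 minor ij) of I−A; the adjugate is their transpose:
adj(I−A) = Cᵀ =
  [ 0.406500   0.101625   0.155625   0.100125]
  [ 0.081250   0.595125   0.088375   0.162125]
  [ 0.114000   0.028500   0.527250   0.206250]
  [ 0.012000   0.003000   0.055500   0.384750]
det(I−A) = Σ_j (I−A)_1j·C_1j = (0.95)(0.406500) + (-0.15)(0.081250) + (-0.25)(0.114000) + (-0.05)(0.012000) = 0.3448875
(I − A)⁻¹ = adj(I−A) / det(I−A) ≈
  [   1.1786     0.2947     0.4512     0.2903]
  [   0.2356     1.7256     0.2562     0.4701]
  [   0.3305     0.0826     1.5288     0.5980]
  [   0.0348     0.0087     0.1609     1.1156]
Δx = (I − A)⁻¹ Δd with Δd having +30 in the Paper component and 0 elsewhere.
So Δx_4 = L_44 · (+30), where L_44 = adj(I−A)_44 / det(I−A) = 0.384750 / 0.3448875.
Δx_4 = 0.384750 × (+30) / 0.3448875 = 11.5425 / 0.3448875 ≈ 33.47.

Δx_4 = 33.47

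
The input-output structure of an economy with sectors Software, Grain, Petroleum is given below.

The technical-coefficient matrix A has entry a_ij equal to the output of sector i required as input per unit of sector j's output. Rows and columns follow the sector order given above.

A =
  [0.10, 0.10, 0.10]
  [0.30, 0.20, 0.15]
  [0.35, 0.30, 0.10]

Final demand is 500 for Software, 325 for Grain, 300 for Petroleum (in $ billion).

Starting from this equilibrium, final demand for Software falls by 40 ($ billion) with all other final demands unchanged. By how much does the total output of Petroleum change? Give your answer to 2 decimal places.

I − A =
  [   0.90    -0.10    -0.10]
  [  -0.30     0.80    -0.15]
  [  -0.35    -0.30     0.90]
Cofactors of I−A, C_ij = (−1)^(i+j)·(minor ij) (rows/columns in the sector order above):
  C_11 = (0.80)(0.90) − (-0.15)(-0.30) = 0.6750
  C_12 = −[(-0.30)(0.90) − (-0.15)(-0.35)] = 0.3225
  C_13 = (-0.30)(-0.30) − (0.80)(-0.35) = 0.3700
  C_21 = −[(-0.10)(0.90) − (-0.10)(-0.30)] = 0.1200
  C_22 = (0.90)(0.90) − (-0.10)(-0.35) = 0.7750
  C_23 = −[(0.90)(-0.30) − (-0.10)(-0.35)] = 0.3050
  C_31 = (-0.10)(-0.15) − (-0.10)(0.80) = 0.0950
  C_32 = −[(0.90)(-0.15) − (-0.10)(-0.30)] = 0.1650
  C_33 = (0.90)(0.80) − (-0.10)(-0.30) = 0.6900
det(I−A) = Σ_j (I−A)_1j·C_1j = (0.90)(0.6750) + (-0.10)(0.3225) + (-0.10)(0.3700) = 0.53825
adj(I−A) = Cᵀ =
  [ 0.6750   0.1200   0.0950]
  [ 0.3225   0.7750   0.1650]
  [ 0.3700   0.3050   0.6900]
(I − A)⁻¹ = adj(I−A) / det(I−A) ≈
  [   1.2541     0.2229     0.1765]
  [   0.5992     1.4399     0.3065]
  [   0.6874     0.5667     1.2819]
Δx = (I − A)⁻¹ Δd with Δd having -40 in the Software component and 0 elsewhere.
So Δx_3 = L_31 · (-40), where L_31 = adj(I−A)_31 / det(I−A) = 0.3700 / 0.53825.
Δx_3 = 0.3700 × (-40) / 0.53825 = -14.80 / 0.53825 ≈ -27.50.

Δx_3 = -27.50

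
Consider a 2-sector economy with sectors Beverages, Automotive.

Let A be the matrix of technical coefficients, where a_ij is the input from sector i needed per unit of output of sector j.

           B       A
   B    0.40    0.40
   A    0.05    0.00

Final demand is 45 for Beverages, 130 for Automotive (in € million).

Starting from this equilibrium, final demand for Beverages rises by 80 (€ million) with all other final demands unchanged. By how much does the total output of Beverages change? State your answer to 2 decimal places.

Δx_B = 137.93

I − A =
  [   0.60    -0.40]
  [  -0.05     1.00]
det(I−A) = (0.60)(1.00) − (-0.40)(-0.05) = 0.5800
adj(I−A) = [[1.00, 0.40], [0.05, 0.60]]
(I − A)⁻¹ = adj(I−A) / det(I−A) ≈
  [   1.7241     0.6897]
  [   0.0862     1.0345]
Δx = (I − A)⁻¹ Δd with Δd having +80 in the Beverages component and 0 elsewhere.
So Δx_B = L_BB · (+80), where L_BB = adj(I−A)_BB / det(I−A) = 1.00 / 0.5800.
Δx_B = 1.00 × (+80) / 0.5800 = 80.00 / 0.5800 ≈ 137.93.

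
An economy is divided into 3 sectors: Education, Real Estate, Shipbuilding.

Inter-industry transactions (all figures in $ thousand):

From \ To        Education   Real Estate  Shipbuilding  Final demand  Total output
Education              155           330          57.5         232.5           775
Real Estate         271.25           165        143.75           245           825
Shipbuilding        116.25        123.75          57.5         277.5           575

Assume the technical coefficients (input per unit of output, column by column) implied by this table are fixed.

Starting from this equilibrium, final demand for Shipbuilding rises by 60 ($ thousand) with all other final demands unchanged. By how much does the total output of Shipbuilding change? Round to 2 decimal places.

Technical coefficients a_ij = z_ij / X_j:
  a_11 = 155/775 = 0.20, a_21 = 271.25/775 = 0.35, a_31 = 116.25/775 = 0.15
  a_12 = 330/825 = 0.40, a_22 = 165/825 = 0.20, a_32 = 123.75/825 = 0.15
  a_13 = 57.5/575 = 0.10, a_23 = 143.75/575 = 0.25, a_33 = 57.5/575 = 0.10
I − A =
  [   0.80    -0.40    -0.10]
  [  -0.35     0.80    -0.25]
  [  -0.15    -0.15     0.90]
Cofactors of I−A, C_ij = (−1)^(i+j)·(minor ij) (rows/columns in the sector order above):
  C_11 = (0.80)(0.90) − (-0.25)(-0.15) = 0.6825
  C_12 = −[(-0.35)(0.90) − (-0.25)(-0.15)] = 0.3525
  C_13 = (-0.35)(-0.15) − (0.80)(-0.15) = 0.1725
  C_21 = −[(-0.40)(0.90) − (-0.10)(-0.15)] = 0.3750
  C_22 = (0.80)(0.90) − (-0.10)(-0.15) = 0.7050
  C_23 = −[(0.80)(-0.15) − (-0.40)(-0.15)] = 0.1800
  C_31 = (-0.40)(-0.25) − (-0.10)(0.80) = 0.1800
  C_32 = −[(0.80)(-0.25) − (-0.10)(-0.35)] = 0.2350
  C_33 = (0.80)(0.80) − (-0.40)(-0.35) = 0.5000
det(I−A) = Σ_j (I−A)_1j·C_1j = (0.80)(0.6825) + (-0.40)(0.3525) + (-0.10)(0.1725) = 0.38775
adj(I−A) = Cᵀ =
  [ 0.6825   0.3750   0.1800]
  [ 0.3525   0.7050   0.2350]
  [ 0.1725   0.1800   0.5000]
(I − A)⁻¹ = adj(I−A) / det(I−A) ≈
  [   1.7602     0.9671     0.4642]
  [   0.9091     1.8182     0.6061]
  [   0.4449     0.4642     1.2895]
Δx = (I − A)⁻¹ Δd with Δd having +60 in the Shipbuilding component and 0 elsewhere.
So Δx_3 = L_33 · (+60), where L_33 = adj(I−A)_33 / det(I−A) = 0.5000 / 0.38775.
Δx_3 = 0.5000 × (+60) / 0.38775 = 30.00 / 0.38775 ≈ 77.37.

Δx_3 = 77.37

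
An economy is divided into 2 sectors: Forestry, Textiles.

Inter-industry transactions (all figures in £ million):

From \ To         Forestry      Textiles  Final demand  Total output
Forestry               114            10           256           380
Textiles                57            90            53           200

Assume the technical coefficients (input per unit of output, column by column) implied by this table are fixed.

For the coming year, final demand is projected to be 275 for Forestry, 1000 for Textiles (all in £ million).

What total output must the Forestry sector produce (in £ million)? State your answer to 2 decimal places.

Technical coefficients a_ij = z_ij / X_j:
  a_FF = 114/380 = 0.30, a_TF = 57/380 = 0.15
  a_FT = 10/200 = 0.05, a_TT = 90/200 = 0.45
I − A =
  [   0.70    -0.05]
  [  -0.15     0.55]
det(I−A) = (0.70)(0.55) − (-0.05)(-0.15) = 0.3775
adj(I−A) = [[0.55, 0.05], [0.15, 0.70]]
(I − A)⁻¹ = adj(I−A) / det(I−A) ≈
  [   1.4570     0.1325]
  [   0.3974     1.8543]
x = (I − A)⁻¹ d = adj(I−A)·d / det(I−A), with det(I−A) = 0.3775:
  x_F = (0.55·275 + 0.05·1000) / 0.3775 = 201.25 / 0.3775 ≈ 533.11
  x_T = (0.15·275 + 0.70·1000) / 0.3775 = 741.25 / 0.3775 ≈ 1963.58

x_F = 533.11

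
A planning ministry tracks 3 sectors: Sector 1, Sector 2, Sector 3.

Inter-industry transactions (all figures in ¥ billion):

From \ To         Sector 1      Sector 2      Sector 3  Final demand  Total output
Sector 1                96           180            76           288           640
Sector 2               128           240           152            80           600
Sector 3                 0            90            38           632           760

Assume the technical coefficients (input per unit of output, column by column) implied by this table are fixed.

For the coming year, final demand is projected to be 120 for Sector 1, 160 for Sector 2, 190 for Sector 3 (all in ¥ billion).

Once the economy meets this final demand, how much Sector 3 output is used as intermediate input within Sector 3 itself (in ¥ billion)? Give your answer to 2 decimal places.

z_33 = 13.72

Technical coefficients a_ij = z_ij / X_j:
  a_11 = 96/640 = 0.15, a_21 = 128/640 = 0.20, a_31 = 0/640 = 0.00
  a_12 = 180/600 = 0.30, a_22 = 240/600 = 0.40, a_32 = 90/600 = 0.15
  a_13 = 76/760 = 0.10, a_23 = 152/760 = 0.20, a_33 = 38/760 = 0.05
I − A =
  [   0.85    -0.30    -0.10]
  [  -0.20     0.60    -0.20]
  [   0.00    -0.15     0.95]
Cofactors of I−A, C_ij = (−1)^(i+j)·(minor ij) (rows/columns in the sector order above):
  C_11 = (0.60)(0.95) − (-0.20)(-0.15) = 0.5400
  C_12 = −[(-0.20)(0.95) − (-0.20)(0.00)] = 0.1900
  C_13 = (-0.20)(-0.15) − (0.60)(0.00) = 0.0300
  C_21 = −[(-0.30)(0.95) − (-0.10)(-0.15)] = 0.3000
  C_22 = (0.85)(0.95) − (-0.10)(0.00) = 0.8075
  C_23 = −[(0.85)(-0.15) − (-0.30)(0.00)] = 0.1275
  C_31 = (-0.30)(-0.20) − (-0.10)(0.60) = 0.1200
  C_32 = −[(0.85)(-0.20) − (-0.10)(-0.20)] = 0.1900
  C_33 = (0.85)(0.60) − (-0.30)(-0.20) = 0.4500
det(I−A) = Σ_j (I−A)_1j·C_1j = (0.85)(0.5400) + (-0.30)(0.1900) + (-0.10)(0.0300) = 0.3990
adj(I−A) = Cᵀ =
  [ 0.5400   0.3000   0.1200]
  [ 0.1900   0.8075   0.1900]
  [ 0.0300   0.1275   0.4500]
(I − A)⁻¹ = adj(I−A) / det(I−A) ≈
  [   1.3534     0.7519     0.3008]
  [   0.4762     2.0238     0.4762]
  [   0.0752     0.3195     1.1278]
First solve x = (I − A)⁻¹ d = adj(I−A)·d / det(I−A); in particular x_3 = (0.0300·120 + 0.1275·160 + 0.4500·190) / 0.3990 = 109.50 / 0.3990 ≈ 274.4361.
Intermediate flow from 3 to 3: z_33 = a_33 · x_3 = 0.05 × 109.50 / 0.3990 = 5.475 / 0.3990 ≈ 13.72.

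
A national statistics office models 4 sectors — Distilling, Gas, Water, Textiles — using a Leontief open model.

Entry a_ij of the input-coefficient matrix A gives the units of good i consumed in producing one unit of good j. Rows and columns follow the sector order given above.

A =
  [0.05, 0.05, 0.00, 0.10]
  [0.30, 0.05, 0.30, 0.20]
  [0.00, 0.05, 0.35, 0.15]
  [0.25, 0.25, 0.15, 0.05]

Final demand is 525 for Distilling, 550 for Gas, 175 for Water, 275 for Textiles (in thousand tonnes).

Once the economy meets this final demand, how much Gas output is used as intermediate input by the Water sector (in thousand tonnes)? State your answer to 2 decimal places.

I − A =
  [   0.95    -0.05     0.00    -0.10]
  [  -0.30     0.95    -0.30    -0.20]
  [   0.00    -0.05     0.65    -0.15]
  [  -0.25    -0.25    -0.15     0.95]
Compute the cofactors C_ij = (−1)^(i+j)·(3×3 minor ij) of I−A; the adjugate is their transpose:
adj(I−A) = Cᵀ =
  [ 0.505750   0.046750   0.037500   0.069000]
  [ 0.222250   0.549000   0.296250   0.185750]
  [ 0.063625   0.081375   0.761875   0.144125]
  [ 0.201625   0.169625   0.208125   0.562625]
det(I−A) = Σ_j (I−A)_1j·C_1j = (0.95)(0.505750) + (-0.05)(0.222250) + (0.00)(0.063625) + (-0.10)(0.201625) = 0.4491875
(I − A)⁻¹ = adj(I−A) / det(I−A) ≈
  [   1.1259     0.1041     0.0835     0.1536]
  [   0.4948     1.2222     0.6595     0.4135]
  [   0.1416     0.1812     1.6961     0.3209]
  [   0.4489     0.3776     0.4633     1.2525]
First solve x = (I − A)⁻¹ d = adj(I−A)·d / det(I−A); in particular x_3 = (0.063625·525 + 0.081375·550 + 0.761875·175 + 0.144125·275) / 0.4491875 = 251.121875 / 0.4491875 ≈ 559.0580.
Intermediate flow from 2 to 3: z_23 = a_23 · x_3 = 0.30 × 251.121875 / 0.4491875 = 75.3365625 / 0.4491875 ≈ 167.72.

z_23 = 167.72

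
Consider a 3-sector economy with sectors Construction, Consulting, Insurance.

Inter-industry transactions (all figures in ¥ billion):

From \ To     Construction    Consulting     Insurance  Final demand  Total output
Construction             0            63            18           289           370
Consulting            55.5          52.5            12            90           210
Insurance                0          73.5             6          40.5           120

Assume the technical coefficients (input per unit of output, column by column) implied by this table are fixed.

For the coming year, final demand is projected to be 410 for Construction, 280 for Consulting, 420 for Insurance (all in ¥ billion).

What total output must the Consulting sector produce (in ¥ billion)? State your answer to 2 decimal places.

x_2 = 599.60

Technical coefficients a_ij = z_ij / X_j:
  a_11 = 0/370 = 0.00, a_21 = 55.5/370 = 0.15, a_31 = 0/370 = 0.00
  a_12 = 63/210 = 0.30, a_22 = 52.5/210 = 0.25, a_32 = 73.5/210 = 0.35
  a_13 = 18/120 = 0.15, a_23 = 12/120 = 0.10, a_33 = 6/120 = 0.05
I − A =
  [   1.00    -0.30    -0.15]
  [  -0.15     0.75    -0.10]
  [   0.00    -0.35     0.95]
Cofactors of I−A, C_ij = (−1)^(i+j)·(minor ij) (rows/columns in the sector order above):
  C_11 = (0.75)(0.95) − (-0.10)(-0.35) = 0.6775
  C_12 = −[(-0.15)(0.95) − (-0.10)(0.00)] = 0.1425
  C_13 = (-0.15)(-0.35) − (0.75)(0.00) = 0.0525
  C_21 = −[(-0.30)(0.95) − (-0.15)(-0.35)] = 0.3375
  C_22 = (1.00)(0.95) − (-0.15)(0.00) = 0.9500
  C_23 = −[(1.00)(-0.35) − (-0.30)(0.00)] = 0.3500
  C_31 = (-0.30)(-0.10) − (-0.15)(0.75) = 0.1425
  C_32 = −[(1.00)(-0.10) − (-0.15)(-0.15)] = 0.1225
  C_33 = (1.00)(0.75) − (-0.30)(-0.15) = 0.7050
det(I−A) = Σ_j (I−A)_1j·C_1j = (1.00)(0.6775) + (-0.30)(0.1425) + (-0.15)(0.0525) = 0.626875
adj(I−A) = Cᵀ =
  [ 0.6775   0.3375   0.1425]
  [ 0.1425   0.9500   0.1225]
  [ 0.0525   0.3500   0.7050]
(I − A)⁻¹ = adj(I−A) / det(I−A) ≈
  [   1.0808     0.5384     0.2273]
  [   0.2273     1.5155     0.1954]
  [   0.0837     0.5583     1.1246]
x = (I − A)⁻¹ d = adj(I−A)·d / det(I−A), with det(I−A) = 0.626875:
  x_1 = (0.6775·410 + 0.3375·280 + 0.1425·420) / 0.626875 = 432.125 / 0.626875 ≈ 689.33
  x_2 = (0.1425·410 + 0.9500·280 + 0.1225·420) / 0.626875 = 375.875 / 0.626875 ≈ 599.60
  x_3 = (0.0525·410 + 0.3500·280 + 0.7050·420) / 0.626875 = 415.625 / 0.626875 ≈ 663.01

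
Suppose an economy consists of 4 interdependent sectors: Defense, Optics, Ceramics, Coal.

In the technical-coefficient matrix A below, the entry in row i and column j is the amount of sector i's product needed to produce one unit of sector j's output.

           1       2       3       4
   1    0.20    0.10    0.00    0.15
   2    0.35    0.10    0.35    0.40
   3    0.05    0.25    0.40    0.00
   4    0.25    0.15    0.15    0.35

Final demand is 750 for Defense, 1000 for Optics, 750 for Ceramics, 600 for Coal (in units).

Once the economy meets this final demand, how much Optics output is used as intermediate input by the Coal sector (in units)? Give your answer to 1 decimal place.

I − A =
  [   0.80    -0.10     0.00    -0.15]
  [  -0.35     0.90    -0.35    -0.40]
  [  -0.05    -0.25     0.60     0.00]
  [  -0.25    -0.15    -0.15     0.65]
Compute the cofactors C_ij = (−1)^(i+j)·(3×3 minor ij) of I−A; the adjugate is their transpose:
adj(I−A) = Cᵀ =
  [ 0.243125   0.058125   0.056875   0.091875]
  [ 0.210875   0.288375   0.224750   0.226125]
  [ 0.108125   0.125000   0.345625   0.101875]
  [ 0.167125   0.117750   0.153500   0.339250]
det(I−A) = Σ_j (I−A)_1j·C_1j = (0.80)(0.243125) + (-0.10)(0.210875) + (0.00)(0.108125) + (-0.15)(0.167125) = 0.14834375
(I − A)⁻¹ = adj(I−A) / det(I−A) ≈
  [   1.6389     0.3918     0.3834     0.6193]
  [   1.4215     1.9440     1.5151     1.5243]
  [   0.7289     0.8426     2.3299     0.6867]
  [   1.1266     0.7938     1.0348     2.2869]
First solve x = (I − A)⁻¹ d = adj(I−A)·d / det(I−A); in particular x_4 = (0.167125·750 + 0.117750·1000 + 0.153500·750 + 0.339250·600) / 0.14834375 = 561.76875 / 0.14834375 ≈ 3786.939.
Intermediate flow from 2 to 4: z_24 = a_24 · x_4 = 0.40 × 561.76875 / 0.14834375 = 224.7075 / 0.14834375 ≈ 1514.8.

z_24 = 1514.8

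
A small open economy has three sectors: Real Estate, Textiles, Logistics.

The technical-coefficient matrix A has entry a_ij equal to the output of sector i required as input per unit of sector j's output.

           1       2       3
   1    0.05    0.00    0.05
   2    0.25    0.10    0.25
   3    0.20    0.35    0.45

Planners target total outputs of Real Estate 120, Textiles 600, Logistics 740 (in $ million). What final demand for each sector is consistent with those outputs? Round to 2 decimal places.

d_1 = 77.00, d_2 = 325.00, d_3 = 173.00

I − A =
  [   0.95     0.00    -0.05]
  [  -0.25     0.90    -0.25]
  [  -0.20    -0.35     0.55]
d = (I − A) x:
  d_1 = (+0.95)·120 + (+0.00)·600 + (-0.05)·740 = 77.00
  d_2 = (-0.25)·120 + (+0.90)·600 + (-0.25)·740 = 325.00
  d_3 = (-0.20)·120 + (-0.35)·600 + (+0.55)·740 = 173.00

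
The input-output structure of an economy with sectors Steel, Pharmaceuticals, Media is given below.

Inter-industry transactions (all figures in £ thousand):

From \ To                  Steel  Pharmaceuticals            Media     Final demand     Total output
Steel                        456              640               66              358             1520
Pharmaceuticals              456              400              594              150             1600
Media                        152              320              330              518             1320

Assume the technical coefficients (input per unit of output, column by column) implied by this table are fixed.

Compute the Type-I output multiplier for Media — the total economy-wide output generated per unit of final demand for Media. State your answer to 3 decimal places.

m_3 = 4.410

Technical coefficients a_ij = z_ij / X_j:
  a_11 = 456/1520 = 0.30, a_21 = 456/1520 = 0.30, a_31 = 152/1520 = 0.10
  a_12 = 640/1600 = 0.40, a_22 = 400/1600 = 0.25, a_32 = 320/1600 = 0.20
  a_13 = 66/1320 = 0.05, a_23 = 594/1320 = 0.45, a_33 = 330/1320 = 0.25
I − A =
  [   0.70    -0.40    -0.05]
  [  -0.30     0.75    -0.45]
  [  -0.10    -0.20     0.75]
Cofactors of I−A, C_ij = (−1)^(i+j)·(minor ij) (rows/columns in the sector order above):
  C_11 = (0.75)(0.75) − (-0.45)(-0.20) = 0.4725
  C_12 = −[(-0.30)(0.75) − (-0.45)(-0.10)] = 0.2700
  C_13 = (-0.30)(-0.20) − (0.75)(-0.10) = 0.1350
  C_21 = −[(-0.40)(0.75) − (-0.05)(-0.20)] = 0.3100
  C_22 = (0.70)(0.75) − (-0.05)(-0.10) = 0.5200
  C_23 = −[(0.70)(-0.20) − (-0.40)(-0.10)] = 0.1800
  C_31 = (-0.40)(-0.45) − (-0.05)(0.75) = 0.2175
  C_32 = −[(0.70)(-0.45) − (-0.05)(-0.30)] = 0.3300
  C_33 = (0.70)(0.75) − (-0.40)(-0.30) = 0.4050
det(I−A) = Σ_j (I−A)_1j·C_1j = (0.70)(0.4725) + (-0.40)(0.2700) + (-0.05)(0.1350) = 0.2160
adj(I−A) = Cᵀ =
  [ 0.4725   0.3100   0.2175]
  [ 0.2700   0.5200   0.3300]
  [ 0.1350   0.1800   0.4050]
(I − A)⁻¹ = adj(I−A) / det(I−A) ≈
  [   2.1875     1.4352     1.0069]
  [   1.2500     2.4074     1.5278]
  [   0.6250     0.8333     1.8750]
The output multiplier for sector j is the column-j sum of the Leontief inverse (I − A)⁻¹ = adj(I−A) / det(I−A).
Column 3 of adj(I−A): (0.2175, 0.3300, 0.4050); det(I−A) = 0.2160.
m_3 = (0.2175 + 0.3300 + 0.4050) / 0.2160 = 0.9525 / 0.2160 ≈ 4.410.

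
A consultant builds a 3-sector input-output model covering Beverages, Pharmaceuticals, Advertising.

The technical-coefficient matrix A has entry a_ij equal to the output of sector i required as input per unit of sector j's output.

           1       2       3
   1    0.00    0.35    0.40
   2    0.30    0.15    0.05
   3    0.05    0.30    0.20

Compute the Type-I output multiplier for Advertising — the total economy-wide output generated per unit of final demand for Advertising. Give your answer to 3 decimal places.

I − A =
  [   1.00    -0.35    -0.40]
  [  -0.30     0.85    -0.05]
  [  -0.05    -0.30     0.80]
Cofactors of I−A, C_ij = (−1)^(i+j)·(minor ij) (rows/columns in the sector order above):
  C_11 = (0.85)(0.80) − (-0.05)(-0.30) = 0.6650
  C_12 = −[(-0.30)(0.80) − (-0.05)(-0.05)] = 0.2425
  C_13 = (-0.30)(-0.30) − (0.85)(-0.05) = 0.1325
  C_21 = −[(-0.35)(0.80) − (-0.40)(-0.30)] = 0.4000
  C_22 = (1.00)(0.80) − (-0.40)(-0.05) = 0.7800
  C_23 = −[(1.00)(-0.30) − (-0.35)(-0.05)] = 0.3175
  C_31 = (-0.35)(-0.05) − (-0.40)(0.85) = 0.3575
  C_32 = −[(1.00)(-0.05) − (-0.40)(-0.30)] = 0.1700
  C_33 = (1.00)(0.85) − (-0.35)(-0.30) = 0.7450
det(I−A) = Σ_j (I−A)_1j·C_1j = (1.00)(0.6650) + (-0.35)(0.2425) + (-0.40)(0.1325) = 0.527125
adj(I−A) = Cᵀ =
  [ 0.6650   0.4000   0.3575]
  [ 0.2425   0.7800   0.1700]
  [ 0.1325   0.3175   0.7450]
(I − A)⁻¹ = adj(I−A) / det(I−A) ≈
  [   1.2616     0.7588     0.6782]
  [   0.4600     1.4797     0.3225]
  [   0.2514     0.6023     1.4133]
The output multiplier for sector j is the column-j sum of the Leontief inverse (I − A)⁻¹ = adj(I−A) / det(I−A).
Column 3 of adj(I−A): (0.3575, 0.1700, 0.7450); det(I−A) = 0.527125.
m_3 = (0.3575 + 0.1700 + 0.7450) / 0.527125 = 1.2725 / 0.527125 ≈ 2.414.

m_3 = 2.414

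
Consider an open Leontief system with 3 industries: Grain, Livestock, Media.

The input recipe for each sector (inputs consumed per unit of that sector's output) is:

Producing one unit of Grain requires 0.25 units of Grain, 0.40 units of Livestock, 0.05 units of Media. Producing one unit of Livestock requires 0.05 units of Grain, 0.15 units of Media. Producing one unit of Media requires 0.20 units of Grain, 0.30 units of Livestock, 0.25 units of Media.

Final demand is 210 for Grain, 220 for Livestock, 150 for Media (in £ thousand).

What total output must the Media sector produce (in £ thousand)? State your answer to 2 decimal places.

x_3 = 321.59

I − A =
  [   0.75    -0.05    -0.20]
  [  -0.40     1.00    -0.30]
  [  -0.05    -0.15     0.75]
Cofactors of I−A, C_ij = (−1)^(i+j)·(minor ij) (rows/columns in the sector order above):
  C_11 = (1.00)(0.75) − (-0.30)(-0.15) = 0.7050
  C_12 = −[(-0.40)(0.75) − (-0.30)(-0.05)] = 0.3150
  C_13 = (-0.40)(-0.15) − (1.00)(-0.05) = 0.1100
  C_21 = −[(-0.05)(0.75) − (-0.20)(-0.15)] = 0.0675
  C_22 = (0.75)(0.75) − (-0.20)(-0.05) = 0.5525
  C_23 = −[(0.75)(-0.15) − (-0.05)(-0.05)] = 0.1150
  C_31 = (-0.05)(-0.30) − (-0.20)(1.00) = 0.2150
  C_32 = −[(0.75)(-0.30) − (-0.20)(-0.40)] = 0.3050
  C_33 = (0.75)(1.00) − (-0.05)(-0.40) = 0.7300
det(I−A) = Σ_j (I−A)_1j·C_1j = (0.75)(0.7050) + (-0.05)(0.3150) + (-0.20)(0.1100) = 0.4910
adj(I−A) = Cᵀ =
  [ 0.7050   0.0675   0.2150]
  [ 0.3150   0.5525   0.3050]
  [ 0.1100   0.1150   0.7300]
(I − A)⁻¹ = adj(I−A) / det(I−A) ≈
  [   1.4358     0.1375     0.4379]
  [   0.6415     1.1253     0.6212]
  [   0.2240     0.2342     1.4868]
x = (I − A)⁻¹ d = adj(I−A)·d / det(I−A), with det(I−A) = 0.4910:
  x_1 = (0.7050·210 + 0.0675·220 + 0.2150·150) / 0.4910 = 195.15 / 0.4910 ≈ 397.45
  x_2 = (0.3150·210 + 0.5525·220 + 0.3050·150) / 0.4910 = 233.45 / 0.4910 ≈ 475.46
  x_3 = (0.1100·210 + 0.1150·220 + 0.7300·150) / 0.4910 = 157.90 / 0.4910 ≈ 321.59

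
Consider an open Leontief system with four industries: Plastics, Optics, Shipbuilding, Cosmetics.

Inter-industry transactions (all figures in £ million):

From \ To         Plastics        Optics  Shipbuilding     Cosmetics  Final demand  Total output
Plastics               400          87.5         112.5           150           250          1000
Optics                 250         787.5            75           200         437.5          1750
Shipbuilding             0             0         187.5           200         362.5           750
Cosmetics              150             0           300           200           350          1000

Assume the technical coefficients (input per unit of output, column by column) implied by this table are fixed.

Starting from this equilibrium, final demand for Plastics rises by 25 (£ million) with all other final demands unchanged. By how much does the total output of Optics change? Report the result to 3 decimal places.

Δx_2 = 25.564

Technical coefficients a_ij = z_ij / X_j:
  a_11 = 400/1000 = 0.40, a_21 = 250/1000 = 0.25, a_31 = 0/1000 = 0.00, a_41 = 150/1000 = 0.15
  a_12 = 87.5/1750 = 0.05, a_22 = 787.5/1750 = 0.45, a_32 = 0/1750 = 0.00, a_42 = 0/1750 = 0.00
  a_13 = 112.5/750 = 0.15, a_23 = 75/750 = 0.10, a_33 = 187.5/750 = 0.25, a_43 = 300/750 = 0.40
  a_14 = 150/1000 = 0.15, a_24 = 200/1000 = 0.20, a_34 = 200/1000 = 0.20, a_44 = 200/1000 = 0.20
I − A =
  [   0.60    -0.05    -0.15    -0.15]
  [  -0.25     0.55    -0.10    -0.20]
  [   0.00     0.00     0.75    -0.20]
  [  -0.15     0.00    -0.40     0.80]
Compute the cofactors C_ij = (−1)^(i+j)·(3×3 minor ij) of I−A; the adjugate is their transpose:
adj(I−A) = Cᵀ =
  [ 0.286000   0.026000   0.107000   0.086875]
  [ 0.155500   0.290625   0.143250   0.137625]
  [ 0.016500   0.001500   0.240125   0.063500]
  [ 0.061875   0.005625   0.140125   0.238125]
det(I−A) = Σ_j (I−A)_1j·C_1j = (0.60)(0.286000) + (-0.05)(0.155500) + (-0.15)(0.016500) + (-0.15)(0.061875) = 0.15206875
(I − A)⁻¹ = adj(I−A) / det(I−A) ≈
  [   1.8807     0.1710     0.7036     0.5713]
  [   1.0226     1.9111     0.9420     0.9050]
  [   0.1085     0.0099     1.5791     0.4176]
  [   0.4069     0.0370     0.9215     1.5659]
Δx = (I − A)⁻¹ Δd with Δd having +25 in the Plastics component and 0 elsewhere.
So Δx_2 = L_21 · (+25), where L_21 = adj(I−A)_21 / det(I−A) = 0.155500 / 0.15206875.
Δx_2 = 0.155500 × (+25) / 0.15206875 = 3.8875 / 0.15206875 ≈ 25.564.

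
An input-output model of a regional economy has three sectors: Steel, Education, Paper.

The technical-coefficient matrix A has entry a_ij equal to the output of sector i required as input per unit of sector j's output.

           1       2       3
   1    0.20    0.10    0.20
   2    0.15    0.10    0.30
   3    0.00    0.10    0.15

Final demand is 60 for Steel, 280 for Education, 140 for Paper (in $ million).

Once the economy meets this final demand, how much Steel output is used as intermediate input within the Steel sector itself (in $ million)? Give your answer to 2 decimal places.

z_11 = 35.96

I − A =
  [   0.80    -0.10    -0.20]
  [  -0.15     0.90    -0.30]
  [   0.00    -0.10     0.85]
Cofactors of I−A, C_ij = (−1)^(i+j)·(minor ij) (rows/columns in the sector order above):
  C_11 = (0.90)(0.85) − (-0.30)(-0.10) = 0.7350
  C_12 = −[(-0.15)(0.85) − (-0.30)(0.00)] = 0.1275
  C_13 = (-0.15)(-0.10) − (0.90)(0.00) = 0.0150
  C_21 = −[(-0.10)(0.85) − (-0.20)(-0.10)] = 0.1050
  C_22 = (0.80)(0.85) − (-0.20)(0.00) = 0.6800
  C_23 = −[(0.80)(-0.10) − (-0.10)(0.00)] = 0.0800
  C_31 = (-0.10)(-0.30) − (-0.20)(0.90) = 0.2100
  C_32 = −[(0.80)(-0.30) − (-0.20)(-0.15)] = 0.2700
  C_33 = (0.80)(0.90) − (-0.10)(-0.15) = 0.7050
det(I−A) = Σ_j (I−A)_1j·C_1j = (0.80)(0.7350) + (-0.10)(0.1275) + (-0.20)(0.0150) = 0.57225
adj(I−A) = Cᵀ =
  [ 0.7350   0.1050   0.2100]
  [ 0.1275   0.6800   0.2700]
  [ 0.0150   0.0800   0.7050]
(I − A)⁻¹ = adj(I−A) / det(I−A) ≈
  [   1.2844     0.1835     0.3670]
  [   0.2228     1.1883     0.4718]
  [   0.0262     0.1398     1.2320]
First solve x = (I − A)⁻¹ d = adj(I−A)·d / det(I−A); in particular x_1 = (0.7350·60 + 0.1050·280 + 0.2100·140) / 0.57225 = 102.90 / 0.57225 ≈ 179.8165.
Intermediate flow from 1 to 1: z_11 = a_11 · x_1 = 0.20 × 102.90 / 0.57225 = 20.58 / 0.57225 ≈ 35.96.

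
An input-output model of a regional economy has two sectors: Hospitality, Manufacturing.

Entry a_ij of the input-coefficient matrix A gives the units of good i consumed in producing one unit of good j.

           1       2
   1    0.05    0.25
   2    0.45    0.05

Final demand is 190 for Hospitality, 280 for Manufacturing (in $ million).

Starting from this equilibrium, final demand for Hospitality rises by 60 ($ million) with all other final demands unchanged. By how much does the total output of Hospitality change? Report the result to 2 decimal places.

I − A =
  [   0.95    -0.25]
  [  -0.45     0.95]
det(I−A) = (0.95)(0.95) − (-0.25)(-0.45) = 0.7900
adj(I−A) = [[0.95, 0.25], [0.45, 0.95]]
(I − A)⁻¹ = adj(I−A) / det(I−A) ≈
  [   1.2025     0.3165]
  [   0.5696     1.2025]
Δx = (I − A)⁻¹ Δd with Δd having +60 in the Hospitality component and 0 elsewhere.
So Δx_1 = L_11 · (+60), where L_11 = adj(I−A)_11 / det(I−A) = 0.95 / 0.7900.
Δx_1 = 0.95 × (+60) / 0.7900 = 57.00 / 0.7900 ≈ 72.15.

Δx_1 = 72.15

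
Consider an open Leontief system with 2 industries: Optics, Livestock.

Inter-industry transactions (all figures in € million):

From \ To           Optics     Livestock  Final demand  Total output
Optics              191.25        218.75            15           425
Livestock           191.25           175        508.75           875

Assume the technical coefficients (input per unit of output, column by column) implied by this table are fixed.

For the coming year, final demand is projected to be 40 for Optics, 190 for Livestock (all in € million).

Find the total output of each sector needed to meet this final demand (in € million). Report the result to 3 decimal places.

Technical coefficients a_ij = z_ij / X_j:
  a_11 = 191.25/425 = 0.45, a_21 = 191.25/425 = 0.45
  a_12 = 218.75/875 = 0.25, a_22 = 175/875 = 0.20
I − A =
  [   0.55    -0.25]
  [  -0.45     0.80]
det(I−A) = (0.55)(0.80) − (-0.25)(-0.45) = 0.3275
adj(I−A) = [[0.80, 0.25], [0.45, 0.55]]
(I − A)⁻¹ = adj(I−A) / det(I−A) ≈
  [   2.4427     0.7634]
  [   1.3740     1.6794]
x = (I − A)⁻¹ d = adj(I−A)·d / det(I−A), with det(I−A) = 0.3275:
  x_1 = (0.80·40 + 0.25·190) / 0.3275 = 79.50 / 0.3275 ≈ 242.748
  x_2 = (0.45·40 + 0.55·190) / 0.3275 = 122.50 / 0.3275 ≈ 374.046

x_1 = 242.748, x_2 = 374.046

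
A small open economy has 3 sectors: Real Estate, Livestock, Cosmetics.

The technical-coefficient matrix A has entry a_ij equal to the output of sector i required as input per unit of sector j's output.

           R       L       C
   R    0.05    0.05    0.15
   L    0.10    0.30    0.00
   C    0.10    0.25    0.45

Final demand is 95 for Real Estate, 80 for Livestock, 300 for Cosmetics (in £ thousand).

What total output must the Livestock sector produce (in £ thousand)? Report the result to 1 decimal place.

x_L = 144.3

I − A =
  [   0.95    -0.05    -0.15]
  [  -0.10     0.70     0.00]
  [  -0.10    -0.25     0.55]
Cofactors of I−A, C_ij = (−1)^(i+j)·(minor ij) (rows/columns in the sector order above):
  C_11 = (0.70)(0.55) − (0.00)(-0.25) = 0.3850
  C_12 = −[(-0.10)(0.55) − (0.00)(-0.10)] = 0.0550
  C_13 = (-0.10)(-0.25) − (0.70)(-0.10) = 0.0950
  C_21 = −[(-0.05)(0.55) − (-0.15)(-0.25)] = 0.0650
  C_22 = (0.95)(0.55) − (-0.15)(-0.10) = 0.5075
  C_23 = −[(0.95)(-0.25) − (-0.05)(-0.10)] = 0.2425
  C_31 = (-0.05)(0.00) − (-0.15)(0.70) = 0.1050
  C_32 = −[(0.95)(0.00) − (-0.15)(-0.10)] = 0.0150
  C_33 = (0.95)(0.70) − (-0.05)(-0.10) = 0.6600
det(I−A) = Σ_j (I−A)_1j·C_1j = (0.95)(0.3850) + (-0.05)(0.0550) + (-0.15)(0.0950) = 0.34875
adj(I−A) = Cᵀ =
  [ 0.3850   0.0650   0.1050]
  [ 0.0550   0.5075   0.0150]
  [ 0.0950   0.2425   0.6600]
(I − A)⁻¹ = adj(I−A) / det(I−A) ≈
  [   1.1039     0.1864     0.3011]
  [   0.1577     1.4552     0.0430]
  [   0.2724     0.6953     1.8925]
x = (I − A)⁻¹ d = adj(I−A)·d / det(I−A), with det(I−A) = 0.34875:
  x_R = (0.3850·95 + 0.0650·80 + 0.1050·300) / 0.34875 = 73.275 / 0.34875 ≈ 210.1
  x_L = (0.0550·95 + 0.5075·80 + 0.0150·300) / 0.34875 = 50.325 / 0.34875 ≈ 144.3
  x_C = (0.0950·95 + 0.2425·80 + 0.6600·300) / 0.34875 = 226.425 / 0.34875 ≈ 649.2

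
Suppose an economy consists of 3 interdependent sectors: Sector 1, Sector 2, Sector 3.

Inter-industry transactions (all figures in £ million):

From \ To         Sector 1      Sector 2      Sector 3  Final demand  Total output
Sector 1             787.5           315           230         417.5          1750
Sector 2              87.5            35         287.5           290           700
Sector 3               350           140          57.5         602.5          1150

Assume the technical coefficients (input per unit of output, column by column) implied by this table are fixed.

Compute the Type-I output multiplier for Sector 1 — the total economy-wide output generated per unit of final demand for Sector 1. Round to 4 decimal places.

Technical coefficients a_ij = z_ij / X_j:
  a_11 = 787.5/1750 = 0.45, a_21 = 87.5/1750 = 0.05, a_31 = 350/1750 = 0.20
  a_12 = 315/700 = 0.45, a_22 = 35/700 = 0.05, a_32 = 140/700 = 0.20
  a_13 = 230/1150 = 0.20, a_23 = 287.5/1150 = 0.25, a_33 = 57.5/1150 = 0.05
I − A =
  [   0.55    -0.45    -0.20]
  [  -0.05     0.95    -0.25]
  [  -0.20    -0.20     0.95]
Cofactors of I−A, C_ij = (−1)^(i+j)·(minor ij) (rows/columns in the sector order above):
  C_11 = (0.95)(0.95) − (-0.25)(-0.20) = 0.8525
  C_12 = −[(-0.05)(0.95) − (-0.25)(-0.20)] = 0.0975
  C_13 = (-0.05)(-0.20) − (0.95)(-0.20) = 0.2000
  C_21 = −[(-0.45)(0.95) − (-0.20)(-0.20)] = 0.4675
  C_22 = (0.55)(0.95) − (-0.20)(-0.20) = 0.4825
  C_23 = −[(0.55)(-0.20) − (-0.45)(-0.20)] = 0.2000
  C_31 = (-0.45)(-0.25) − (-0.20)(0.95) = 0.3025
  C_32 = −[(0.55)(-0.25) − (-0.20)(-0.05)] = 0.1475
  C_33 = (0.55)(0.95) − (-0.45)(-0.05) = 0.5000
det(I−A) = Σ_j (I−A)_1j·C_1j = (0.55)(0.8525) + (-0.45)(0.0975) + (-0.20)(0.2000) = 0.3850
adj(I−A) = Cᵀ =
  [ 0.8525   0.4675   0.3025]
  [ 0.0975   0.4825   0.1475]
  [ 0.2000   0.2000   0.5000]
(I − A)⁻¹ = adj(I−A) / det(I−A) ≈
  [   2.21429     1.21429     0.78571]
  [   0.25325     1.25325     0.38312]
  [   0.51948     0.51948     1.29870]
The output multiplier for sector j is the column-j sum of the Leontief inverse (I − A)⁻¹ = adj(I−A) / det(I−A).
Column 1 of adj(I−A): (0.8525, 0.0975, 0.2000); det(I−A) = 0.3850.
m_1 = (0.8525 + 0.0975 + 0.2000) / 0.3850 = 1.15 / 0.3850 ≈ 2.9870.

m_1 = 2.9870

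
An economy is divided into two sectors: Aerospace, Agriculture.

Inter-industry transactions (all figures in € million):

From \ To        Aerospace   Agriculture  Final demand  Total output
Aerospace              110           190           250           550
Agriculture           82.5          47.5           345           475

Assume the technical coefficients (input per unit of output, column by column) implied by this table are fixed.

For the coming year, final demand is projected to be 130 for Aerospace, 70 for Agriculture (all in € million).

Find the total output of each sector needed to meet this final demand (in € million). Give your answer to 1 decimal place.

x_1 = 219.7, x_2 = 114.4

Technical coefficients a_ij = z_ij / X_j:
  a_11 = 110/550 = 0.20, a_21 = 82.5/550 = 0.15
  a_12 = 190/475 = 0.40, a_22 = 47.5/475 = 0.10
I − A =
  [   0.80    -0.40]
  [  -0.15     0.90]
det(I−A) = (0.80)(0.90) − (-0.40)(-0.15) = 0.6600
adj(I−A) = [[0.90, 0.40], [0.15, 0.80]]
(I − A)⁻¹ = adj(I−A) / det(I−A) ≈
  [   1.3636     0.6061]
  [   0.2273     1.2121]
x = (I − A)⁻¹ d = adj(I−A)·d / det(I−A), with det(I−A) = 0.6600:
  x_1 = (0.90·130 + 0.40·70) / 0.6600 = 145.00 / 0.6600 ≈ 219.7
  x_2 = (0.15·130 + 0.80·70) / 0.6600 = 75.50 / 0.6600 ≈ 114.4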